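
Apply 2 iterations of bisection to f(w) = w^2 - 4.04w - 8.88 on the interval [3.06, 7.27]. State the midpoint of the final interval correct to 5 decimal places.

5.69125

f(3.060000) = -11.878800, f(7.270000) = 14.602100 (opposite signs)
step 1: m = 5.165000, f(m) = -3.069375 < 0 → root in [5.165000, 7.270000]
step 2: m = 6.217500, f(m) = 4.658606 > 0 → root in [5.165000, 6.217500]
Midpoint of [5.165000, 6.217500] = 5.691250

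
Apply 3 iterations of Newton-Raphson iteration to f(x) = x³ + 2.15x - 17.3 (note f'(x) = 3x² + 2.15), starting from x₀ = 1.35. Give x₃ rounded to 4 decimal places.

2.3146

x_0 = 1.350000: f = -11.937125, f' = 7.617500 → x_1 = 1.350000 - (-11.937125)/(7.617500) = 2.917066
x_1 = 2.917066: f = 13.793805, f' = 27.677822 → x_2 = 2.917066 - (13.793805)/(27.677822) = 2.418696
x_2 = 2.418696: f = 2.049779, f' = 19.700266 → x_3 = 2.418696 - (2.049779)/(19.700266) = 2.314647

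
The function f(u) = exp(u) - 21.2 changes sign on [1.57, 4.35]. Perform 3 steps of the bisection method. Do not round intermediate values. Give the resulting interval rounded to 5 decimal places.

f(1.570000) = -16.393352, f(4.350000) = 56.278463 (opposite signs)
step 1: m = 2.960000, f(m) = -1.902028 < 0 → root in [2.960000, 4.350000]
step 2: m = 3.655000, f(m) = 17.467521 > 0 → root in [2.960000, 3.655000]
step 3: m = 3.307500, f(m) = 6.116748 > 0 → root in [2.960000, 3.307500]

[2.96000, 3.30750]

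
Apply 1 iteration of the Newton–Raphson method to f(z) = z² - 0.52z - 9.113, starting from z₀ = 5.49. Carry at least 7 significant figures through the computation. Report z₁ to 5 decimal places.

f'(z) = 2z - 0.52
z_0 = 5.490000: f = 18.172300, f' = 10.460000 → z_1 = 5.490000 - (18.172300)/(10.460000) = 3.752686

3.75269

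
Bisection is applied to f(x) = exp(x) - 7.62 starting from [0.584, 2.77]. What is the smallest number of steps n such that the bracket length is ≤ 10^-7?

25

Initial width b − a = 2.77 − 0.584 = 2.186000.
After n steps the width is (b−a)/2^n; need (b−a)/2^n ≤ 10^-7.
So n ≥ log₂(2.186000/10^-7) = log₂(21860000.0000) ≈ 24.3818.
Hence n = 25.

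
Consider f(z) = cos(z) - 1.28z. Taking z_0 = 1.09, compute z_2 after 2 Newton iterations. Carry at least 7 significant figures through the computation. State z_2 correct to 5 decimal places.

0.63104

Newton update: z ← z − f(z)/f'(z).
f'(z) = -sin(z) - 1.28
z_0 = 1.090000: f = -0.932715, f' = -2.166627 → z_1 = 1.090000 - (-0.932715)/(-2.166627) = 0.659508
z_1 = 0.659508: f = -0.053877, f' = -1.892728 → z_2 = 0.659508 - (-0.053877)/(-1.892728) = 0.631043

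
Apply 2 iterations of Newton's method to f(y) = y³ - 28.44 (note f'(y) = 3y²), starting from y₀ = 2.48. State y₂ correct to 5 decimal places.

3.05866

y_0 = 2.480000: f = -13.187008, f' = 18.451200 → y_1 = 2.480000 - (-13.187008)/(18.451200) = 3.194696
y_1 = 3.194696: f = 4.165346, f' = 30.618257 → y_2 = 3.194696 - (4.165346)/(30.618257) = 3.058655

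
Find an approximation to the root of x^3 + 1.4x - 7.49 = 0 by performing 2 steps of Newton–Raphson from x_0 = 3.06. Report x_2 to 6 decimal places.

f'(x) = 3x^2 + 1.4
x_0 = 3.060000: f = 25.446616, f' = 29.490800 → x_1 = 3.060000 - (25.446616)/(29.490800) = 2.197134
x_1 = 2.197134: f = 6.192424, f' = 15.882190 → x_2 = 2.197134 - (6.192424)/(15.882190) = 1.807236

1.807236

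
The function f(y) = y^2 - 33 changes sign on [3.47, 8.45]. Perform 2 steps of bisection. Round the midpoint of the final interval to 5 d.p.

5.33750

f(3.470000) = -20.959100, f(8.450000) = 38.402500 (opposite signs)
step 1: m = 5.960000, f(m) = 2.521600 > 0 → root in [3.470000, 5.960000]
step 2: m = 4.715000, f(m) = -10.768775 < 0 → root in [4.715000, 5.960000]
Midpoint of [4.715000, 5.960000] = 5.337500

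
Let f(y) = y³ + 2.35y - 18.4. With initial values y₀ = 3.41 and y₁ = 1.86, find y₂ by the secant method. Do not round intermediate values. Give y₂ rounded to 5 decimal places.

Secant update: y_(k+1) = y_k − f(y_k)·(y_k − y_(k-1))/(f(y_k) − f(y_(k-1))).
f(y_0) = 29.265321, f(y_1) = -7.594144
y_2 = 1.860000 - (-7.594144)·(1.860000 - 3.410000)/(-7.594144 - (29.265321)) = 2.179346; f(y_2) = -2.927626

2.17935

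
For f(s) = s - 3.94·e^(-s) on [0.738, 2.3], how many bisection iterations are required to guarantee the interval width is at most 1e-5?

18

Initial width b − a = 2.3 − 0.738 = 1.562000.
After n steps the width is (b−a)/2^n; need (b−a)/2^n ≤ 1e-5.
So n ≥ log₂(1.562000/1e-5) = log₂(156200.0000) ≈ 17.2530.
Hence n = 18.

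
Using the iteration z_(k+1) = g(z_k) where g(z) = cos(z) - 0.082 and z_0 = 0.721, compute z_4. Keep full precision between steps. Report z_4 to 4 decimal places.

z_1 = g(0.721000) = 0.669146
z_2 = g(0.669146) = 0.702352
z_3 = g(0.702352) = 0.681325
z_4 = g(0.681325) = 0.694739

0.6947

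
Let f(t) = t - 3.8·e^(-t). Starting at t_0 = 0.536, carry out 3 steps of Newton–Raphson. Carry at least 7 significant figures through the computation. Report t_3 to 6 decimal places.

1.174312

f'(t) = 1 + 3.8·e^(-t)
t_0 = 0.536000: f = -1.687319, f' = 3.223319 → t_1 = 0.536000 - (-1.687319)/(3.223319) = 1.059473
t_1 = 1.059473: f = -0.257754, f' = 2.317227 → t_2 = 1.059473 - (-0.257754)/(2.317227) = 1.170706
t_2 = 1.170706: f = -0.007855, f' = 2.178562 → t_3 = 1.170706 - (-0.007855)/(2.178562) = 1.174312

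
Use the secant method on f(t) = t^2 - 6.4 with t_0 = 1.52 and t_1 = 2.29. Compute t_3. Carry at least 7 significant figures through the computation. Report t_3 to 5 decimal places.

2.52670

Secant update: t_(k+1) = t_k − f(t_k)·(t_k − t_(k-1))/(f(t_k) − f(t_(k-1))).
f(t_0) = -4.089600, f(t_1) = -1.155900
t_2 = 2.290000 - (-1.155900)·(2.290000 - 1.520000)/(-1.155900 - (-4.089600)) = 2.593386; f(t_2) = 0.325650
t_3 = 2.593386 - (0.325650)·(2.593386 - 2.290000)/(0.325650 - (-1.155900)) = 2.526701; f(t_3) = -0.015784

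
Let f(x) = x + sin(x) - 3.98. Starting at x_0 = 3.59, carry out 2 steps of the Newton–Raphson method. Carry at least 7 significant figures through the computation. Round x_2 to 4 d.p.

7.8398

Newton update: x ← x − f(x)/f'(x).
f'(x) = 1 + cos(x)
x_0 = 3.590000: f = -0.823531, f' = 0.098861 → x_1 = 3.590000 - (-0.823531)/(0.098861) = 11.920165
x_1 = 11.920165: f = 7.338004, f' = 1.798374 → x_2 = 11.920165 - (7.338004)/(1.798374) = 7.839812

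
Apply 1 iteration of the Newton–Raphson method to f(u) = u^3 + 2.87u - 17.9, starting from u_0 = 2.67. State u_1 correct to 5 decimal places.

2.30733

f'(u) = 3u^2 + 2.87
u_0 = 2.670000: f = 8.797063, f' = 24.256700 → u_1 = 2.670000 - (8.797063)/(24.256700) = 2.307335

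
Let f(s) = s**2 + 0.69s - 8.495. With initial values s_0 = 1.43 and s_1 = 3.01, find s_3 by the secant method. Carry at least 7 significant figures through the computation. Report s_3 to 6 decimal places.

f(s_0) = -5.463400, f(s_1) = 2.642000
s_2 = 3.010000 - (2.642000)·(3.010000 - 1.430000)/(2.642000 - (-5.463400)) = 2.494990; f(s_2) = -0.548480
s_3 = 2.494990 - (-0.548480)·(2.494990 - 3.010000)/(-0.548480 - (2.642000)) = 2.583526; f(s_3) = -0.037758

2.583526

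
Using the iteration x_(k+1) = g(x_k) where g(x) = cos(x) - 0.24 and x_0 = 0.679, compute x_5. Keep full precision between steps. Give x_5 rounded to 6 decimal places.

x_1 = g(0.679000) = 0.538201
x_2 = g(0.538201) = 0.618632
x_3 = g(0.618632) = 0.574672
x_4 = g(0.574672) = 0.599370
x_5 = g(0.599370) = 0.585691

0.585691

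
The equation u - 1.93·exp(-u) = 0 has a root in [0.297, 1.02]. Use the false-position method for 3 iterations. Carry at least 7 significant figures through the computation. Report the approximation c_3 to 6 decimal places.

0.836683

False-position update: c = (a·f(b) − b·f(a))/(f(b) − f(a)); replace the endpoint whose sign matches f(c).
f(0.297000) = -1.137075, f(1.020000) = 0.324052
step 1: c = 0.859652, f(c) = 0.042664 > 0 → new bracket [0.297000, 0.859652]
step 2: c = 0.839304, f(c) = 0.005522 > 0 → new bracket [0.297000, 0.839304]
step 3: c = 0.836683, f(c) = 0.000713 > 0 → new bracket [0.297000, 0.836683]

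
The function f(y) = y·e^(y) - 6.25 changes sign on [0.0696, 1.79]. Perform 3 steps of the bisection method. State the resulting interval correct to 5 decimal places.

[1.35990, 1.57495]

f(0.069600) = -6.175383, f(1.790000) = 4.471120 (opposite signs)
step 1: m = 0.929800, f(m) = -3.893885 < 0 → root in [0.929800, 1.790000]
step 2: m = 1.359900, f(m) = -0.952097 < 0 → root in [1.359900, 1.790000]
step 3: m = 1.574950, f(m) = 1.357796 > 0 → root in [1.359900, 1.574950]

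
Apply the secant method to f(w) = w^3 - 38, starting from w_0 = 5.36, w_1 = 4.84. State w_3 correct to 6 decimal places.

3.522024

f(w_0) = 115.990656, f(w_1) = 75.379904
w_2 = 4.840000 - (75.379904)·(4.840000 - 5.360000)/(75.379904 - (115.990656)) = 3.874799; f(w_2) = 20.176480
w_3 = 3.874799 - (20.176480)·(3.874799 - 4.840000)/(20.176480 - (75.379904)) = 3.522024; f(w_3) = 5.689491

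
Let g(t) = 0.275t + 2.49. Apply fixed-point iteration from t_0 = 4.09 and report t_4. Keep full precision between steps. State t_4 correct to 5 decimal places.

t_1 = g(4.090000) = 3.614750
t_2 = g(3.614750) = 3.484056
t_3 = g(3.484056) = 3.448115
t_4 = g(3.448115) = 3.438232

3.43823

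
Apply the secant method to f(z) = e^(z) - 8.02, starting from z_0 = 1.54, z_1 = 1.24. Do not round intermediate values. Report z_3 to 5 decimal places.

f(z_0) = -3.355410, f(z_1) = -4.564387
z_2 = 1.240000 - (-4.564387)·(1.240000 - 1.540000)/(-4.564387 - (-3.355410)) = 2.372624; f(z_2) = 2.705497
z_3 = 2.372624 - (2.705497)·(2.372624 - 1.240000)/(2.705497 - (-4.564387)) = 1.951116; f(z_3) = -0.983462

1.95112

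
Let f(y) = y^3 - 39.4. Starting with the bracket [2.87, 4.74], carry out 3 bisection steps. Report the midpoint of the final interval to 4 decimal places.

f(2.870000) = -15.760097, f(4.740000) = 67.096424 (opposite signs)
step 1: m = 3.805000, f(m) = 15.688885 > 0 → root in [2.870000, 3.805000]
step 2: m = 3.337500, f(m) = -2.223900 < 0 → root in [3.337500, 3.805000]
step 3: m = 3.571250, f(m) = 6.147103 > 0 → root in [3.337500, 3.571250]
Midpoint of [3.337500, 3.571250] = 3.454375

3.4544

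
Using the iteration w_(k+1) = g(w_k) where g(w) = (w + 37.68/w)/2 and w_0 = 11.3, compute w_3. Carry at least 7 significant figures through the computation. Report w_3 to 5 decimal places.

6.13913

w_1 = g(11.300000) = 7.317257
w_2 = g(7.317257) = 6.233364
w_3 = g(6.233364) = 6.139127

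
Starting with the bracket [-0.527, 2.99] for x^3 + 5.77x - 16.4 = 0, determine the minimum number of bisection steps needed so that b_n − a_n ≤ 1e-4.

Initial width b − a = 2.99 − -0.527 = 3.517000.
After n steps the width is (b−a)/2^n; need (b−a)/2^n ≤ 1e-4.
So n ≥ log₂(3.517000/1e-4) = log₂(35170.0000) ≈ 15.1021.
Hence n = 16.

16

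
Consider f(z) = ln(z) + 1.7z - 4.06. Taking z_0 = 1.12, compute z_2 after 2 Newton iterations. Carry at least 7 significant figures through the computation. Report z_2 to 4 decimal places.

Newton update: z ← z − f(z)/f'(z).
f'(z) = 1/z + 1.7
z_0 = 1.120000: f = -2.042671, f' = 2.592857 → z_1 = 1.120000 - (-2.042671)/(2.592857) = 1.907807
z_1 = 1.907807: f = -0.170773, f' = 2.224162 → z_2 = 1.907807 - (-0.170773)/(2.224162) = 1.984588

1.9846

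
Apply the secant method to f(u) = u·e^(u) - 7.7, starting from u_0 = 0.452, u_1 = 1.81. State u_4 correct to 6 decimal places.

1.587581

Secant update: u_(k+1) = u_k − f(u_k)·(u_k − u_(k-1))/(f(u_k) − f(u_(k-1))).
f(u_0) = -6.989704, f(u_1) = 3.359910
u_2 = 1.810000 - (3.359910)·(1.810000 - 0.452000)/(3.359910 - (-6.989704)) = 1.369137; f(u_2) = -2.316610
u_3 = 1.369137 - (-2.316610)·(1.369137 - 1.810000)/(-2.316610 - (3.359910)) = 1.549055; f(u_3) = -0.408565
u_4 = 1.549055 - (-0.408565)·(1.549055 - 1.369137)/(-0.408565 - (-2.316610)) = 1.587581; f(u_4) = 0.066283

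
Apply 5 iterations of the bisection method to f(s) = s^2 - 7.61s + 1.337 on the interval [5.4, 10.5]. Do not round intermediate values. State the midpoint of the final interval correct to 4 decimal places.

7.3922

f(5.400000) = -10.597000, f(10.500000) = 31.682000 (opposite signs)
step 1: m = 7.950000, f(m) = 4.040000 > 0 → root in [5.400000, 7.950000]
step 2: m = 6.675000, f(m) = -4.904125 < 0 → root in [6.675000, 7.950000]
step 3: m = 7.312500, f(m) = -0.838469 < 0 → root in [7.312500, 7.950000]
step 4: m = 7.631250, f(m) = 1.499164 > 0 → root in [7.312500, 7.631250]
step 5: m = 7.471875, f(m) = 0.304947 > 0 → root in [7.312500, 7.471875]
Midpoint of [7.312500, 7.471875] = 7.392188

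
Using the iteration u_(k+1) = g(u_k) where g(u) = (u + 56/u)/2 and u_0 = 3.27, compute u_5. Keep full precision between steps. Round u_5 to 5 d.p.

u_1 = g(3.270000) = 10.197691
u_2 = g(10.197691) = 7.844565
u_3 = g(7.844565) = 7.491633
u_4 = g(7.491633) = 7.483319
u_5 = g(7.483319) = 7.483315

7.48331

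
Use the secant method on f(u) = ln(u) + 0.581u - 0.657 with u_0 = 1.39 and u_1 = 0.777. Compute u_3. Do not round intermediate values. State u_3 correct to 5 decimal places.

1.05123

Secant update: u_(k+1) = u_k − f(u_k)·(u_k − u_(k-1))/(f(u_k) − f(u_(k-1))).
f(u_0) = 0.479894, f(u_1) = -0.457878
u_2 = 0.777000 - (-0.457878)·(0.777000 - 1.390000)/(-0.457878 - (0.479894)) = 1.076304; f(u_2) = 0.041866
u_3 = 1.076304 - (0.041866)·(1.076304 - 0.777000)/(0.041866 - (-0.457878)) = 1.051230; f(u_3) = 0.003726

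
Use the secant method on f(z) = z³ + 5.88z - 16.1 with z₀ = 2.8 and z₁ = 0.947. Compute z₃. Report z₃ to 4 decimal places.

1.8711

Secant update: z_(k+1) = z_k − f(z_k)·(z_k − z_(k-1))/(f(z_k) − f(z_(k-1))).
f(z_0) = 22.316000, f(z_1) = -9.682362
z_2 = 0.947000 - (-9.682362)·(0.947000 - 2.800000)/(-9.682362 - (22.316000)) = 1.507698; f(z_2) = -3.807508
z_3 = 1.507698 - (-3.807508)·(1.507698 - 0.947000)/(-3.807508 - (-9.682362)) = 1.871088; f(z_3) = 1.452616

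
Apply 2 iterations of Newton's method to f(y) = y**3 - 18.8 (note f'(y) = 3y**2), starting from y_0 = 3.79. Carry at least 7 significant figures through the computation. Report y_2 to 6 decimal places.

2.689117

y_0 = 3.790000: f = 35.639939, f' = 43.092300 → y_1 = 3.790000 - (35.639939)/(43.092300) = 2.962940
y_1 = 2.962940: f = 7.211677, f' = 26.337032 → y_2 = 2.962940 - (7.211677)/(26.337032) = 2.689117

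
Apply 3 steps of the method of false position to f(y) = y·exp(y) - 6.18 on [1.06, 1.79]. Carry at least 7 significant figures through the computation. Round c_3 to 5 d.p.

f(1.060000) = -3.120447, f(1.790000) = 4.541120
step 1: c = 1.357319, f(c) = -0.905786 < 0 → new bracket [1.357319, 1.790000]
step 2: c = 1.429271, f(c) = -0.211861 < 0 → new bracket [1.429271, 1.790000]
step 3: c = 1.445350, f(c) = -0.046892 < 0 → new bracket [1.445350, 1.790000]

1.44535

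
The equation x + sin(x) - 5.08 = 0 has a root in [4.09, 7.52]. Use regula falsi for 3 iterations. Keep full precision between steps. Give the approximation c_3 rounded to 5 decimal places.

f(4.090000) = -1.802488, f(7.520000) = 3.384745
step 1: c = 5.281875, f(c) = -0.640303 < 0 → new bracket [5.281875, 7.520000]
step 2: c = 5.637915, f(c) = -0.043499 < 0 → new bracket [5.637915, 7.520000]
step 3: c = 5.661796, f(c) = -0.000369 < 0 → new bracket [5.661796, 7.520000]

5.66180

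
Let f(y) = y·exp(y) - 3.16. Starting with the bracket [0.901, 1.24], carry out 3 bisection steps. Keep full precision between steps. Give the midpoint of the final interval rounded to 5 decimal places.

1.09169

f(0.901000) = -0.941680, f(1.240000) = 1.124961 (opposite signs)
step 1: m = 1.070500, f(m) = -0.037525 < 0 → root in [1.070500, 1.240000]
step 2: m = 1.155250, f(m) = 0.507707 > 0 → root in [1.070500, 1.155250]
step 3: m = 1.112875, f(m) = 0.226584 > 0 → root in [1.070500, 1.112875]
Midpoint of [1.070500, 1.112875] = 1.091687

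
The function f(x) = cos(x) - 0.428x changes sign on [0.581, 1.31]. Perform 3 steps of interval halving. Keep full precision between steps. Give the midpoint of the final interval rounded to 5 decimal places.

f(0.581000) = 0.587246, f(1.310000) = -0.302830 (opposite signs)
step 1: m = 0.945500, f(m) = 0.180664 > 0 → root in [0.945500, 1.310000]
step 2: m = 1.127750, f(m) = -0.053983 < 0 → root in [0.945500, 1.127750]
step 3: m = 1.036625, f(m) = 0.065452 > 0 → root in [1.036625, 1.127750]
Midpoint of [1.036625, 1.127750] = 1.082187

1.08219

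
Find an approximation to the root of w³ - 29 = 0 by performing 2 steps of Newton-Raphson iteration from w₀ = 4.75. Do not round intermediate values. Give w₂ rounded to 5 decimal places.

f'(w) = 3w²
w_0 = 4.750000: f = 78.171875, f' = 67.687500 → w_1 = 4.750000 - (78.171875)/(67.687500) = 3.595106
w_1 = 3.595106: f = 17.465987, f' = 38.774365 → w_2 = 3.595106 - (17.465987)/(38.774365) = 3.144654

3.14465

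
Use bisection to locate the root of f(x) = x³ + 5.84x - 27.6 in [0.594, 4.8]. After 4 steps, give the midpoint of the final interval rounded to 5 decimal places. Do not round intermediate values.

f(0.594000) = -23.921455, f(4.800000) = 111.024000 (opposite signs)
step 1: m = 2.697000, f(m) = 7.767943 > 0 → root in [0.594000, 2.697000]
step 2: m = 1.645500, f(m) = -13.534809 < 0 → root in [1.645500, 2.697000]
step 3: m = 2.171250, f(m) = -4.683918 < 0 → root in [2.171250, 2.697000]
step 4: m = 2.434125, f(m) = 1.037394 > 0 → root in [2.171250, 2.434125]
Midpoint of [2.171250, 2.434125] = 2.302688

2.30269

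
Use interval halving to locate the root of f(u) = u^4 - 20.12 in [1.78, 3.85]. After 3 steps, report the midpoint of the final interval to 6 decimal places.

2.168125

f(1.780000) = -10.081241, f(3.850000) = 199.586506 (opposite signs)
step 1: m = 2.815000, f(m) = 42.673342 > 0 → root in [1.780000, 2.815000]
step 2: m = 2.297500, f(m) = 7.742628 > 0 → root in [1.780000, 2.297500]
step 3: m = 2.038750, f(m) = -2.843495 < 0 → root in [2.038750, 2.297500]
Midpoint of [2.038750, 2.297500] = 2.168125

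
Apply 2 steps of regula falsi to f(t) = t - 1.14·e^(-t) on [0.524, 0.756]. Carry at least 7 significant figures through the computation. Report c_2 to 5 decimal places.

False-position update: c = (a·f(b) − b·f(a))/(f(b) − f(a)); replace the endpoint whose sign matches f(c).
f(0.524000) = -0.151048, f(0.756000) = 0.220723
step 1: c = 0.618260, f(c) = 0.003935 > 0 → new bracket [0.524000, 0.618260]
step 2: c = 0.615867, f(c) = 0.000070 > 0 → new bracket [0.524000, 0.615867]

0.61587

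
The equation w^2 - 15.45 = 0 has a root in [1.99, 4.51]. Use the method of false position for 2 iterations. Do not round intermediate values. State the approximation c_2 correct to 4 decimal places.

f(1.990000) = -11.489900, f(4.510000) = 4.890100
step 1: c = 3.757677, f(c) = -1.329864 < 0 → new bracket [3.757677, 4.510000]
step 2: c = 3.918528, f(c) = -0.095139 < 0 → new bracket [3.918528, 4.510000]

3.9185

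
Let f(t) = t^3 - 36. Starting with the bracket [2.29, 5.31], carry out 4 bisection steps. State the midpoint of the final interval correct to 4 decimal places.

3.3281

f(2.290000) = -23.991011, f(5.310000) = 113.721291 (opposite signs)
step 1: m = 3.800000, f(m) = 18.872000 > 0 → root in [2.290000, 3.800000]
step 2: m = 3.045000, f(m) = -7.766684 < 0 → root in [3.045000, 3.800000]
step 3: m = 3.422500, f(m) = 4.089475 > 0 → root in [3.045000, 3.422500]
step 4: m = 3.233750, f(m) = -2.184227 < 0 → root in [3.233750, 3.422500]
Midpoint of [3.233750, 3.422500] = 3.328125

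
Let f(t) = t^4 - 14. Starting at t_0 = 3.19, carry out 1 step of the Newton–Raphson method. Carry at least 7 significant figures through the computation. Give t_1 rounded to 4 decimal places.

f'(t) = 4t^3
t_0 = 3.190000: f = 89.553011, f' = 129.847036 → t_1 = 3.190000 - (89.553011)/(129.847036) = 2.500319

2.5003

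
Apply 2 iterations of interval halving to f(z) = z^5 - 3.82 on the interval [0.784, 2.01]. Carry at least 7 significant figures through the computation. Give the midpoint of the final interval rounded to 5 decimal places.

1.24375

f(0.784000) = -3.523803, f(2.010000) = 28.988040 (opposite signs)
step 1: m = 1.397000, f(m) = 1.500862 > 0 → root in [0.784000, 1.397000]
step 2: m = 1.090500, f(m) = -2.277844 < 0 → root in [1.090500, 1.397000]
Midpoint of [1.090500, 1.397000] = 1.243750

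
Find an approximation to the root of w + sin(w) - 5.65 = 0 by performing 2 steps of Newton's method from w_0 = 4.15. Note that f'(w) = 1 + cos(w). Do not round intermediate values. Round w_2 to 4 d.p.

w_0 = 4.150000: f = -2.345984, f' = 0.466791 → w_1 = 4.150000 - (-2.345984)/(0.466791) = 9.175766
w_1 = 9.175766: f = 3.772213, f' = 0.030844 → w_2 = 9.175766 - (3.772213)/(0.030844) = -113.125802

-113.1258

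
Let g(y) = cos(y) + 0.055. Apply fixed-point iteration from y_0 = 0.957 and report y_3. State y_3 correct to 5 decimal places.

y_1 = g(0.957000) = 0.630975
y_2 = g(0.630975) = 0.862453
y_3 = g(0.862453) = 0.705577

0.70558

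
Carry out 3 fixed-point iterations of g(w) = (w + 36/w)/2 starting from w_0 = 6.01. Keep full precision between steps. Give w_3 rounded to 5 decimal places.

6.00000

w_1 = g(6.010000) = 6.000008
w_2 = g(6.000008) = 6.000000
w_3 = g(6.000000) = 6.000000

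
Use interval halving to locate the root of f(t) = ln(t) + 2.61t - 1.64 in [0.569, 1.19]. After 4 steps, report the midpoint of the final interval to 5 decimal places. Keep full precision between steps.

f(0.569000) = -0.718785, f(1.190000) = 1.639853 (opposite signs)
step 1: m = 0.879500, f(m) = 0.527093 > 0 → root in [0.569000, 0.879500]
step 2: m = 0.724250, f(m) = -0.072326 < 0 → root in [0.724250, 0.879500]
step 3: m = 0.801875, f(m) = 0.232091 > 0 → root in [0.724250, 0.801875]
step 4: m = 0.763062, f(m) = 0.081178 > 0 → root in [0.724250, 0.763062]
Midpoint of [0.724250, 0.763062] = 0.743656

0.74366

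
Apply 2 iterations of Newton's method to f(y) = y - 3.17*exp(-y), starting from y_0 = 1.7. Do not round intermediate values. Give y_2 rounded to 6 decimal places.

f'(y) = 1 + 3.17*exp(-y)
y_0 = 1.700000: f = 1.120893, f' = 1.579107 → y_1 = 1.700000 - (1.120893)/(1.579107) = 0.990173
y_1 = 0.990173: f = -0.187522, f' = 2.177695 → y_2 = 0.990173 - (-0.187522)/(2.177695) = 1.076283

1.076283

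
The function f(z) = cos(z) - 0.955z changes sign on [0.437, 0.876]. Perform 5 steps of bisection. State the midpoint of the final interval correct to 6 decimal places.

f(0.437000) = 0.488690, f(0.876000) = -0.196351 (opposite signs)
step 1: m = 0.656500, f(m) = 0.165176 > 0 → root in [0.656500, 0.876000]
step 2: m = 0.766250, f(m) = -0.011253 < 0 → root in [0.656500, 0.766250]
step 3: m = 0.711375, f(m) = 0.078102 > 0 → root in [0.711375, 0.766250]
step 4: m = 0.738812, f(m) = 0.033703 > 0 → root in [0.738812, 0.766250]
step 5: m = 0.752531, f(m) = 0.011294 > 0 → root in [0.752531, 0.766250]
Midpoint of [0.752531, 0.766250] = 0.759391

0.759391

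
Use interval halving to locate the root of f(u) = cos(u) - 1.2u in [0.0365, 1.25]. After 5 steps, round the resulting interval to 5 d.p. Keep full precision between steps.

f(0.036500) = 0.955534, f(1.250000) = -1.184678 (opposite signs)
step 1: m = 0.643250, f(m) = 0.028251 > 0 → root in [0.643250, 1.250000]
step 2: m = 0.946625, f(m) = -0.551525 < 0 → root in [0.643250, 0.946625]
step 3: m = 0.794938, f(m) = -0.253596 < 0 → root in [0.643250, 0.794938]
step 4: m = 0.719094, f(m) = -0.110510 < 0 → root in [0.643250, 0.719094]
step 5: m = 0.681172, f(m) = -0.040571 < 0 → root in [0.643250, 0.681172]

[0.64325, 0.68117]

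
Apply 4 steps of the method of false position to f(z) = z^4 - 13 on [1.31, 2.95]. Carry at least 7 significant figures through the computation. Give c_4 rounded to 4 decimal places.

1.8316

f(1.310000) = -10.055001, f(2.950000) = 62.733506
step 1: c = 1.536550, f(c) = -7.425753 < 0 → new bracket [1.536550, 2.950000]
step 2: c = 1.686151, f(c) = -4.916752 < 0 → new bracket [1.686151, 2.950000]
step 3: c = 1.778006, f(c) = -3.006142 < 0 → new bracket [1.778006, 2.950000]
step 4: c = 1.831599, f(c) = -1.745614 < 0 → new bracket [1.831599, 2.950000]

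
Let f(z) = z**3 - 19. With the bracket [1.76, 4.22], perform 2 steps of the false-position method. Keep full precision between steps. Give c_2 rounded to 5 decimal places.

f(1.760000) = -13.548224, f(4.220000) = 56.151448
step 1: c = 2.238175, f(c) = -7.788027 < 0 → new bracket [2.238175, 4.220000]
step 2: c = 2.479567, f(c) = -3.754990 < 0 → new bracket [2.479567, 4.220000]

2.47957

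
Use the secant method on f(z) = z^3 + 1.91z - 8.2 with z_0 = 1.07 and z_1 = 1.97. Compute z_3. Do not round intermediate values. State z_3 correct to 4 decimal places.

f(z_0) = -4.931257, f(z_1) = 3.208073
z_2 = 1.970000 - (3.208073)·(1.970000 - 1.070000)/(3.208073 - (-4.931257)) = 1.615270; f(z_2) = -0.900439
z_3 = 1.615270 - (-0.900439)·(1.615270 - 1.970000)/(-0.900439 - (3.208073)) = 1.693014; f(z_3) = -0.113663

1.6930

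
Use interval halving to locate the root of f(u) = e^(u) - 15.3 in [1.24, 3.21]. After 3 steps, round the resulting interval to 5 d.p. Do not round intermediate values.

f(1.240000) = -11.844387, f(3.210000) = 9.479086 (opposite signs)
step 1: m = 2.225000, f(m) = -6.046517 < 0 → root in [2.225000, 3.210000]
step 2: m = 2.717500, f(m) = -0.157581 < 0 → root in [2.717500, 3.210000]
step 3: m = 2.963750, f(m) = 4.070475 > 0 → root in [2.717500, 2.963750]

[2.71750, 2.96375]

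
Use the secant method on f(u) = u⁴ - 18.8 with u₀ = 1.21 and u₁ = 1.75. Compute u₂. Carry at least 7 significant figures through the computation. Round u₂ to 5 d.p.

2.45313

f(u_0) = -16.656411, f(u_1) = -9.421094
u_2 = 1.750000 - (-9.421094)·(1.750000 - 1.210000)/(-9.421094 - (-16.656411)) = 2.453133; f(u_2) = 17.414659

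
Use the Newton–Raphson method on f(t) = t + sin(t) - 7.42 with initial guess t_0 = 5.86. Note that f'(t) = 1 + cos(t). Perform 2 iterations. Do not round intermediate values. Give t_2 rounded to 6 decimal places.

t_0 = 5.860000: f = -1.970667, f' = 1.911785 → t_1 = 5.860000 - (-1.970667)/(1.911785) = 6.890799
t_1 = 6.890799: f = 0.041709, f' = 1.821013 → t_2 = 6.890799 - (0.041709)/(1.821013) = 6.867895

6.867895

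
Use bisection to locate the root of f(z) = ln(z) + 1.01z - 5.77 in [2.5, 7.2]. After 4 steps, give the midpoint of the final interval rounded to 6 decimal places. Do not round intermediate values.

f(2.500000) = -2.328709, f(7.200000) = 3.476081 (opposite signs)
step 1: m = 4.850000, f(m) = 0.707479 > 0 → root in [2.500000, 4.850000]
step 2: m = 3.675000, f(m) = -0.756697 < 0 → root in [3.675000, 4.850000]
step 3: m = 4.262500, f(m) = -0.015019 < 0 → root in [4.262500, 4.850000]
step 4: m = 4.556250, f(m) = 0.348312 > 0 → root in [4.262500, 4.556250]
Midpoint of [4.262500, 4.556250] = 4.409375

4.409375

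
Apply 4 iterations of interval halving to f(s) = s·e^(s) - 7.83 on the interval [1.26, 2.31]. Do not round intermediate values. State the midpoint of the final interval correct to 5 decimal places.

1.62094

f(1.260000) = -3.387969, f(2.310000) = 15.441921 (opposite signs)
step 1: m = 1.785000, f(m) = 2.807850 > 0 → root in [1.260000, 1.785000]
step 2: m = 1.522500, f(m) = -0.851362 < 0 → root in [1.522500, 1.785000]
step 3: m = 1.653750, f(m) = 0.813395 > 0 → root in [1.522500, 1.653750]
step 4: m = 1.588125, f(m) = -0.056822 < 0 → root in [1.588125, 1.653750]
Midpoint of [1.588125, 1.653750] = 1.620938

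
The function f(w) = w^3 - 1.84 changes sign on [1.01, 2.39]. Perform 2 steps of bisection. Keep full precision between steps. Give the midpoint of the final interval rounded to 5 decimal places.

1.18250

f(1.010000) = -0.809699, f(2.390000) = 11.811919 (opposite signs)
step 1: m = 1.700000, f(m) = 3.073000 > 0 → root in [1.010000, 1.700000]
step 2: m = 1.355000, f(m) = 0.647814 > 0 → root in [1.010000, 1.355000]
Midpoint of [1.010000, 1.355000] = 1.182500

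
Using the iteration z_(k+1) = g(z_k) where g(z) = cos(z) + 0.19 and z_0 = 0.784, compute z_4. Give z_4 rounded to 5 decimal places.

0.82927

z_1 = g(0.784000) = 0.898095
z_2 = g(0.898095) = 0.813101
z_3 = g(0.813101) = 0.877249
z_4 = g(0.877249) = 0.829269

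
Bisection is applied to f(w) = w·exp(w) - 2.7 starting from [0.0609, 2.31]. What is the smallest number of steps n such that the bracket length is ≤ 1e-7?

25

Initial width b − a = 2.31 − 0.0609 = 2.249100.
After n steps the width is (b−a)/2^n; need (b−a)/2^n ≤ 1e-7.
So n ≥ log₂(2.249100/1e-7) = log₂(22491000.0000) ≈ 24.4228.
Hence n = 25.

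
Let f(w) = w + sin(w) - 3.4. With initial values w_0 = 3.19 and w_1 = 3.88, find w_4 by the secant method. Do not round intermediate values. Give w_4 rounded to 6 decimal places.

4.160491

Secant update: w_(k+1) = w_k − f(w_k)·(w_k − w_(k-1))/(f(w_k) − f(w_(k-1))).
f(w_0) = -0.258388, f(w_1) = -0.193111
w_2 = 3.880000 - (-0.193111)·(3.880000 - 3.190000)/(-0.193111 - (-0.258388)) = 5.921232; f(w_2) = 2.167130
w_3 = 5.921232 - (2.167130)·(5.921232 - 3.880000)/(2.167130 - (-0.193111)) = 4.047010; f(w_3) = -0.139673
w_4 = 4.047010 - (-0.139673)·(4.047010 - 5.921232)/(-0.139673 - (2.167130)) = 4.160491; f(w_4) = -0.091040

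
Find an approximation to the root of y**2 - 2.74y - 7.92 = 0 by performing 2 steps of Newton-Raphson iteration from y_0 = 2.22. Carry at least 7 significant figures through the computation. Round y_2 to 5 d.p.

5.25556

f'(y) = 2y - 2.74
y_0 = 2.220000: f = -9.074400, f' = 1.700000 → y_1 = 2.220000 - (-9.074400)/(1.700000) = 7.557882
y_1 = 7.557882: f = 28.492988, f' = 12.375765 → y_2 = 7.557882 - (28.492988)/(12.375765) = 5.255561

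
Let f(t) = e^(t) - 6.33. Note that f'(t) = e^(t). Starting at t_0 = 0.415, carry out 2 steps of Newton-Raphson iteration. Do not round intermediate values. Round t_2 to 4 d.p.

2.7688

t_0 = 0.415000: f = -4.815629, f' = 1.514371 → t_1 = 0.415000 - (-4.815629)/(1.514371) = 3.594954
t_1 = 3.594954: f = 30.084024, f' = 36.414024 → t_2 = 3.594954 - (30.084024)/(36.414024) = 2.768788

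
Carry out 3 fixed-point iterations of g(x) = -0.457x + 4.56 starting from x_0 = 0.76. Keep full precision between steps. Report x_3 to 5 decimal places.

x_1 = g(0.760000) = 4.212680
x_2 = g(4.212680) = 2.634805
x_3 = g(2.634805) = 3.355894

3.35589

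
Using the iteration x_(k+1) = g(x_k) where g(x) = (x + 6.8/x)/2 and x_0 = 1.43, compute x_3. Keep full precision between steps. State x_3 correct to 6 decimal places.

x_1 = g(1.430000) = 3.092622
x_2 = g(3.092622) = 2.645702
x_3 = g(2.645702) = 2.607954

2.607954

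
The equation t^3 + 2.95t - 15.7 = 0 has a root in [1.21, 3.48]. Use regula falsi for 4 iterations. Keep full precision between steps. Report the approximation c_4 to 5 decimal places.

f(1.210000) = -10.358939, f(3.480000) = 36.710192
step 1: c = 1.709580, f(c) = -5.660213 < 0 → new bracket [1.709580, 3.480000]
step 2: c = 1.946088, f(c) = -2.588699 < 0 → new bracket [1.946088, 3.480000]
step 3: c = 2.047130, f(c) = -1.081972 < 0 → new bracket [2.047130, 3.480000]
step 4: c = 2.088153, f(c) = -0.434809 < 0 → new bracket [2.088153, 3.480000]

2.08815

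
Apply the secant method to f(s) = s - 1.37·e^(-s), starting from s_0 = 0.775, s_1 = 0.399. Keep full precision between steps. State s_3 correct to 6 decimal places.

f(s_0) = 0.143836, f(s_1) = -0.520257
s_2 = 0.399000 - (-0.520257)·(0.399000 - 0.775000)/(-0.520257 - (0.143836)) = 0.693562; f(s_2) = 0.008846
s_3 = 0.693562 - (0.008846)·(0.693562 - 0.399000)/(0.008846 - (-0.520257)) = 0.688637; f(s_3) = 0.000541

0.688637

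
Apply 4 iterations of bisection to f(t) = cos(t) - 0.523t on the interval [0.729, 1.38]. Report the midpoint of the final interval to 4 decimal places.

0.9935

f(0.729000) = 0.364574, f(1.380000) = -0.532099 (opposite signs)
step 1: m = 1.054500, f(m) = -0.057841 < 0 → root in [0.729000, 1.054500]
step 2: m = 0.891750, f(m) = 0.161666 > 0 → root in [0.891750, 1.054500]
step 3: m = 0.973125, f(m) = 0.053775 > 0 → root in [0.973125, 1.054500]
step 4: m = 1.013813, f(m) = -0.001596 < 0 → root in [0.973125, 1.013813]
Midpoint of [0.973125, 1.013813] = 0.993469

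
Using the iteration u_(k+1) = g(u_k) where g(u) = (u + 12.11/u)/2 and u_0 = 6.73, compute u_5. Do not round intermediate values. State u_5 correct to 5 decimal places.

3.47994

u_1 = g(6.730000) = 4.264703
u_2 = g(4.264703) = 3.552146
u_3 = g(3.552146) = 3.480676
u_4 = g(3.480676) = 3.479943
u_5 = g(3.479943) = 3.479943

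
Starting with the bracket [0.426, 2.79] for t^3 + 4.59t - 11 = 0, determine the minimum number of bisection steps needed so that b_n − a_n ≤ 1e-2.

Initial width b − a = 2.79 − 0.426 = 2.364000.
After n steps the width is (b−a)/2^n; need (b−a)/2^n ≤ 1e-2.
So n ≥ log₂(2.364000/1e-2) = log₂(236.4000) ≈ 7.8851.
Hence n = 8.

8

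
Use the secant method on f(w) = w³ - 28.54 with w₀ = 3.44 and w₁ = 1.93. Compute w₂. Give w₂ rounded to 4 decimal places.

Secant update: w_(k+1) = w_k − f(w_k)·(w_k − w_(k-1))/(f(w_k) − f(w_(k-1))).
f(w_0) = 12.167584, f(w_1) = -21.350943
w_2 = 1.930000 - (-21.350943)·(1.930000 - 3.440000)/(-21.350943 - (12.167584)) = 2.891854; f(w_2) = -4.355951

2.8919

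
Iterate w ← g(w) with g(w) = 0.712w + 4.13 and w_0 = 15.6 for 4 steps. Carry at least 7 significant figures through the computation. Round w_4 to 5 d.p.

w_1 = g(15.600000) = 15.237200
w_2 = g(15.237200) = 14.978886
w_3 = g(14.978886) = 14.794967
w_4 = g(14.794967) = 14.664017

14.66402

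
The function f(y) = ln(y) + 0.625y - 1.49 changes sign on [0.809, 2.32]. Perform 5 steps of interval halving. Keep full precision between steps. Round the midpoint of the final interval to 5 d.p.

f(0.809000) = -1.196331, f(2.320000) = 0.801567 (opposite signs)
step 1: m = 1.564500, f(m) = -0.064621 < 0 → root in [1.564500, 2.320000]
step 2: m = 1.942250, f(m) = 0.387753 > 0 → root in [1.564500, 1.942250]
step 3: m = 1.753375, f(m) = 0.167402 > 0 → root in [1.564500, 1.753375]
step 4: m = 1.658937, f(m) = 0.053013 > 0 → root in [1.564500, 1.658937]
step 5: m = 1.611719, f(m) = -0.005375 < 0 → root in [1.611719, 1.658937]
Midpoint of [1.611719, 1.658937] = 1.635328

1.63533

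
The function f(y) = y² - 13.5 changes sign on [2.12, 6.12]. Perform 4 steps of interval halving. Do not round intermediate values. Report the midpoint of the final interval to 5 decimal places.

3.74500

f(2.120000) = -9.005600, f(6.120000) = 23.954400 (opposite signs)
step 1: m = 4.120000, f(m) = 3.474400 > 0 → root in [2.120000, 4.120000]
step 2: m = 3.120000, f(m) = -3.765600 < 0 → root in [3.120000, 4.120000]
step 3: m = 3.620000, f(m) = -0.395600 < 0 → root in [3.620000, 4.120000]
step 4: m = 3.870000, f(m) = 1.476900 > 0 → root in [3.620000, 3.870000]
Midpoint of [3.620000, 3.870000] = 3.745000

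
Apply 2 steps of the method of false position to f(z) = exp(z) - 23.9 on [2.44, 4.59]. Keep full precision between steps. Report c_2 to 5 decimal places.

2.93164

f(2.440000) = -12.426959, f(4.590000) = 74.594430
step 1: c = 2.747028, f(c) = -8.303796 < 0 → new bracket [2.747028, 4.590000]
step 2: c = 2.931635, f(c) = -5.141717 < 0 → new bracket [2.931635, 4.590000]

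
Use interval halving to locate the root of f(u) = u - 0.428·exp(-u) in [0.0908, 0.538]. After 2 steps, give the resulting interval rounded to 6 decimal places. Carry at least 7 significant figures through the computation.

[0.202600, 0.314400]

f(0.090800) = -0.300050, f(0.538000) = 0.288084 (opposite signs)
step 1: m = 0.314400, f(m) = 0.001863 > 0 → root in [0.090800, 0.314400]
step 2: m = 0.202600, f(m) = -0.146907 < 0 → root in [0.202600, 0.314400]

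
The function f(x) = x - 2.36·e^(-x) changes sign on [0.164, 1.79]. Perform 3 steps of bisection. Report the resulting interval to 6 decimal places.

f(0.164000) = -1.839031, f(1.790000) = 1.395974 (opposite signs)
step 1: m = 0.977000, f(m) = 0.088605 > 0 → root in [0.164000, 0.977000]
step 2: m = 0.570500, f(m) = -0.763473 < 0 → root in [0.570500, 0.977000]
step 3: m = 0.773750, f(m) = -0.314871 < 0 → root in [0.773750, 0.977000]

[0.773750, 0.977000]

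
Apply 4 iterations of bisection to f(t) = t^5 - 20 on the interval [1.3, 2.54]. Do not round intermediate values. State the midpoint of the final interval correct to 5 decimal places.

1.80375

f(1.300000) = -16.287070, f(2.540000) = 85.722782 (opposite signs)
step 1: m = 1.920000, f(m) = 6.091926 > 0 → root in [1.300000, 1.920000]
step 2: m = 1.610000, f(m) = -9.182438 < 0 → root in [1.610000, 1.920000]
step 3: m = 1.765000, f(m) = -2.871334 < 0 → root in [1.765000, 1.920000]
step 4: m = 1.842500, f(m) = 1.234277 > 0 → root in [1.765000, 1.842500]
Midpoint of [1.765000, 1.842500] = 1.803750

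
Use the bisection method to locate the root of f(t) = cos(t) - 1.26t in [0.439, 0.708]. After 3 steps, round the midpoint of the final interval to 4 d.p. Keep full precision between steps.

0.6239

f(0.439000) = 0.352037, f(0.708000) = -0.132416 (opposite signs)
step 1: m = 0.573500, f(m) = 0.117397 > 0 → root in [0.573500, 0.708000]
step 2: m = 0.640750, f(m) = -0.005697 < 0 → root in [0.573500, 0.640750]
step 3: m = 0.607125, f(m) = 0.056314 > 0 → root in [0.607125, 0.640750]
Midpoint of [0.607125, 0.640750] = 0.623937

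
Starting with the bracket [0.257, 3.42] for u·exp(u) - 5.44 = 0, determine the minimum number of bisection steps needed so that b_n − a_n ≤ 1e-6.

Initial width b − a = 3.42 − 0.257 = 3.163000.
After n steps the width is (b−a)/2^n; need (b−a)/2^n ≤ 1e-6.
So n ≥ log₂(3.163000/1e-6) = log₂(3163000.0000) ≈ 21.5929.
Hence n = 22.

22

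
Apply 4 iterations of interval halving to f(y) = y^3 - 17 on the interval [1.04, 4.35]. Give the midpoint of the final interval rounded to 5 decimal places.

f(1.040000) = -15.875136, f(4.350000) = 65.312875 (opposite signs)
step 1: m = 2.695000, f(m) = 2.573852 > 0 → root in [1.040000, 2.695000]
step 2: m = 1.867500, f(m) = -10.486989 < 0 → root in [1.867500, 2.695000]
step 3: m = 2.281250, f(m) = -5.128143 < 0 → root in [2.281250, 2.695000]
step 4: m = 2.488125, f(m) = -1.596600 < 0 → root in [2.488125, 2.695000]
Midpoint of [2.488125, 2.695000] = 2.591563

2.59156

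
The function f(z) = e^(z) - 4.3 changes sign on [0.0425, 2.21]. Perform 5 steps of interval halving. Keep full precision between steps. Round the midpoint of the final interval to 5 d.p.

f(0.042500) = -3.256584, f(2.210000) = 4.815716 (opposite signs)
step 1: m = 1.126250, f(m) = -1.215930 < 0 → root in [1.126250, 2.210000]
step 2: m = 1.668125, f(m) = 1.002217 > 0 → root in [1.126250, 1.668125]
step 3: m = 1.397187, f(m) = -0.256189 < 0 → root in [1.397187, 1.668125]
step 4: m = 1.532656, f(m) = 0.330460 > 0 → root in [1.397187, 1.532656]
step 5: m = 1.464922, f(m) = 0.027205 > 0 → root in [1.397187, 1.464922]
Midpoint of [1.397187, 1.464922] = 1.431055

1.43105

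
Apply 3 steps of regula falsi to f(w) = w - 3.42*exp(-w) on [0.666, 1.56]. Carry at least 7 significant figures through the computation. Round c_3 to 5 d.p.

f(0.666000) = -1.091058, f(1.560000) = 0.841335
step 1: c = 1.170766, f(c) = 0.110123 > 0 → new bracket [0.666000, 1.170766]
step 2: c = 1.124489, f(c) = 0.013611 > 0 → new bracket [0.666000, 1.124489]
step 3: c = 1.118840, f(c) = 0.001668 > 0 → new bracket [0.666000, 1.118840]

1.11884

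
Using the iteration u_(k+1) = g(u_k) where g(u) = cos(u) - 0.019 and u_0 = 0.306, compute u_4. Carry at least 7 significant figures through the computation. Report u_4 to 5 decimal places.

u_1 = g(0.306000) = 0.934546
u_2 = g(0.934546) = 0.575184
u_3 = g(0.575184) = 0.820092
u_4 = g(0.820092) = 0.663154

0.66315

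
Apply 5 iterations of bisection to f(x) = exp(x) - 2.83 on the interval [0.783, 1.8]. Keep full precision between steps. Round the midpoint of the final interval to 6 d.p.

f(0.783000) = -0.641973, f(1.800000) = 3.219647 (opposite signs)
step 1: m = 1.291500, f(m) = 0.808240 > 0 → root in [0.783000, 1.291500]
step 2: m = 1.037250, f(m) = -0.008553 < 0 → root in [1.037250, 1.291500]
step 3: m = 1.164375, f(m) = 0.373920 > 0 → root in [1.037250, 1.164375]
step 4: m = 1.100812, f(m) = 0.176608 > 0 → root in [1.037250, 1.100812]
step 5: m = 1.069031, f(m) = 0.082557 > 0 → root in [1.037250, 1.069031]
Midpoint of [1.037250, 1.069031] = 1.053141

1.053141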